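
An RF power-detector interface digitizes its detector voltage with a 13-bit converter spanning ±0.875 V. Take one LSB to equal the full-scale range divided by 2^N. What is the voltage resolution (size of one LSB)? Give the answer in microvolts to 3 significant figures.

Range = 0.875 − (-0.875) = 1.75 V.
Number of codes = 2^13 = 8192.
LSB = 1.75 V / 2^13 = 214 µV.

214 µV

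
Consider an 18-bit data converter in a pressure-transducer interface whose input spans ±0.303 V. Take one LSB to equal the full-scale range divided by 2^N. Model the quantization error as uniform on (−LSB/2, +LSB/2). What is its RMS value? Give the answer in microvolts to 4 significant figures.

The full-scale span is 0.303 − (-0.303) = 0.606 V.
Step size = 0.606/262144 V = 2.31171 µV.
V_rms = LSB/√12 = 2.31171 µV / √12 = 0.6673 µV.

0.6673 µV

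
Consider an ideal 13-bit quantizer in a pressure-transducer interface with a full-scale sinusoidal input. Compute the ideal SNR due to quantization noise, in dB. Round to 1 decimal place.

80.0 dB

6.02(13) + 1.76 = 78.26 + 1.76 = 80.02 dB.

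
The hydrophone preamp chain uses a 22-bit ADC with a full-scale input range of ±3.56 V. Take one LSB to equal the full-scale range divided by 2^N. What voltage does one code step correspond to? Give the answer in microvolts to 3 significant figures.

The full-scale span is 3.56 − (-3.56) = 7.12 V.
2^22 = 4194304 levels.
Step size = 7.12/4194304 V = 1.70 µV.

1.70 µV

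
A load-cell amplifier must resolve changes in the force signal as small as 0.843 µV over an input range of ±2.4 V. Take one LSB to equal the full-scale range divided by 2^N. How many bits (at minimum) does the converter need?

Full-scale range = 2.4 V − (-2.4 V) = 4.8 V.
Levels needed ≥ 4.8/0.843 µV = 5.694e6. 2^23 = 8388608 suffices, so N_min = 23.

23 bits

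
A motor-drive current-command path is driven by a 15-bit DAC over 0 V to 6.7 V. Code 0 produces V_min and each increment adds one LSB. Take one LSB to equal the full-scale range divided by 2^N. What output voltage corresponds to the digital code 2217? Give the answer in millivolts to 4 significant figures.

453.3 mV

Range is 6.7 V. LSB = 6.7 V / 2^15.
V_out = V_min + code × LSB = 0 V + 2217 × 6.7 V / 32768
      = 0 V + 0.453305 V = 0.453305 V.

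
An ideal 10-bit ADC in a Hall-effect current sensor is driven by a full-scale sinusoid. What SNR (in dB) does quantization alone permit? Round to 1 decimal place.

For an ideal N-bit converter with full-scale sine input, SNR = 6.02 N + 1.76 dB. SNR = 6.02 × 10 + 1.76 = 60.20 + 1.76 = 61.96 dB.

62.0 dB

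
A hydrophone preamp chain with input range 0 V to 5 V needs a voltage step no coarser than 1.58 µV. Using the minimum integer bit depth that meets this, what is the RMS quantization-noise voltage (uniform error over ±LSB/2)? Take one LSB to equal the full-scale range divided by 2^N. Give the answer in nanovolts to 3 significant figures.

Range is 5 V.
Need 2^N ≥ 5 V / 1.58 µV = 3.165e6 → N_min = 22.
One LSB is 5 V / 4194304 = 1.1921 µV.
σ_q = LSB/√12 = 1.1921 µV/3.4641 = 344 nV.

344 nV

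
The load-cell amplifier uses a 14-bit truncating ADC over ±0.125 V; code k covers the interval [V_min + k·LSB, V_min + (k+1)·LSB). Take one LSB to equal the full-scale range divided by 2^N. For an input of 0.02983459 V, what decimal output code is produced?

Span: 0.125 V − (-0.125 V) = 0.25 V. LSB = 0.25 V / 2^14 ≈ 15.26 µV.
code = ⌊(V_in − V_min)/LSB⌋ = ⌊(V_in − V_min) × 2^14 / range⌋
     = ⌊(0.02983459 − (-0.125)) × 16384 / 0.25⌋ = ⌊0.15483459 × 16384/0.25⌋
     = ⌊10147.240⌋ = 10147.

10147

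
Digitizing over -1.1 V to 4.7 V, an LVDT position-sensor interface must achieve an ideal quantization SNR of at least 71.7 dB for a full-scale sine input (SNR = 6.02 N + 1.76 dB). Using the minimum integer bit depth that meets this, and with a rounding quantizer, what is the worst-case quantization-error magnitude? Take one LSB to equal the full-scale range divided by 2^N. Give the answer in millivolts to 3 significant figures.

0.708 mV

The full-scale span is 4.7 − (-1.1) = 5.8 V.
6.02 N + 1.76 ≥ 71.7 gives N ≥ 11.618, so the minimum integer is 12.
LSB = 5.8 V ÷ 2^12 = 5.8/4096 V = 1.4160 mV.
Max error for round-to-nearest is LSB/2 = 0.708 mV.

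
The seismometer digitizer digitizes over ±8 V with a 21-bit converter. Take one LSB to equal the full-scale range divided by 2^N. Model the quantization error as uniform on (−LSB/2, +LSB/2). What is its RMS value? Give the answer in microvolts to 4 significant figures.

Full-scale range = 8 V − (-8 V) = 16 V.
One LSB is 16 V / 2097152 = 7.62939 µV.
V_rms = LSB/√12 = 7.62939 µV / √12 = 2.202 µV.

2.202 µV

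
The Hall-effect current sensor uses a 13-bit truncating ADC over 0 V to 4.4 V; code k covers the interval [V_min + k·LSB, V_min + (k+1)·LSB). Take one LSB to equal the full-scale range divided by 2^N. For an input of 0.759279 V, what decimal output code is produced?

Span = 4.4 V. LSB = 4.4 V / 2^13 ≈ 0.5371 mV.
code = ⌊(V_in − V_min)/LSB⌋ = ⌊(V_in − V_min) × 2^13 / range⌋
     = ⌊(0.759279 − (0)) × 8192 / 4.4⌋ = ⌊0.759279 × 8192/4.4⌋
     = ⌊1413.639⌋ = 1413.

1413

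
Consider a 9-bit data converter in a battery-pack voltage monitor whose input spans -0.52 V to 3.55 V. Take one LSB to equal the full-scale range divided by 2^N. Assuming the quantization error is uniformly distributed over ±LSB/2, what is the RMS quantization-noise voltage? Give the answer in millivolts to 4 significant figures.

2.295 mV

The full-scale span is 3.55 − (-0.52) = 4.07 V.
LSB = 4.07 V / 2^9 = 7.94922 mV.
RMS of a uniform error over width LSB is LSB/√12 = 2.295 mV.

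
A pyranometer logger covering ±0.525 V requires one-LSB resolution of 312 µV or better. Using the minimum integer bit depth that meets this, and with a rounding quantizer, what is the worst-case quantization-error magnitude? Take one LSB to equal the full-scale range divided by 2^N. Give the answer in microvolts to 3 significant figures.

Range = 0.525 − (-0.525) = 1.05 V.
Need 2^N ≥ 1.05 V / 312 µV = 3365 → N_min = 12.
LSB = 1.05 V / 2^12 = 256.35 µV.
Max error for round-to-nearest is LSB/2 = 128 µV.

128 µV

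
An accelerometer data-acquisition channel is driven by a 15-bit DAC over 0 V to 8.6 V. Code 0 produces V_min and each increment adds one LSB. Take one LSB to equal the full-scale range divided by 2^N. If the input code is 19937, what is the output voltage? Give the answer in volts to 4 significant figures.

V_FS = 8.6 V. LSB = 8.6 V / 2^15.
Output = V_min + (19937/32768) × range = 0 + 0.608429 × 8.6 V
      = 0 + 5.23249 = 5.23249 V.

5.232 V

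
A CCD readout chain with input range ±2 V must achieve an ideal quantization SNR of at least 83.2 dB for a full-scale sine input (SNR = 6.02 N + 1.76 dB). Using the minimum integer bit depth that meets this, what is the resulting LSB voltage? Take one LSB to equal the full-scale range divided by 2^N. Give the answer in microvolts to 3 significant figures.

244 µV

Full-scale range = 2 V − (-2 V) = 4 V.
Required N = ⌈(83.2 − 1.76)/6.02⌉ = ⌈13.528⌉ = 14.
LSB = 4 V / 2^14 = 244 µV.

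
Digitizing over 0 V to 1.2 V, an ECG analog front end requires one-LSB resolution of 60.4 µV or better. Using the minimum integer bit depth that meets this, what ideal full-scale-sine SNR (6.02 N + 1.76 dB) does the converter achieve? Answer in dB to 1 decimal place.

Range is 1.2 V.
Levels needed ≥ 1.2/60.4 µV = 19870. 2^15 = 32768 suffices, so N_min = 15.
Ideal SNR at N = 15: 6.02·15 + 1.76 = 92.1 dB.

92.1 dB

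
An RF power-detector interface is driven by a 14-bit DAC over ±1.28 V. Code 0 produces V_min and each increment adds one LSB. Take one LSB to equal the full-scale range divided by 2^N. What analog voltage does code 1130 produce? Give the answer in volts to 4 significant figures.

-1.103 V

Span: 1.28 V − (-1.28 V) = 2.56 V. LSB = 2.56 V / 2^14.
Output = V_min + (1130/16384) × range = -1.28 + 0.0689697 × 2.56 V
      = -1.28 + 0.176563 = -1.10344 V.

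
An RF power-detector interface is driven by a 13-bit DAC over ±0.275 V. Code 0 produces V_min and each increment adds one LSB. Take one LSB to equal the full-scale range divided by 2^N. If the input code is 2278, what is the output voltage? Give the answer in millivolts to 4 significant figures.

-122.1 mV

Full-scale range = 0.275 V − (-0.275 V) = 0.55 V. LSB = 0.55 V / 2^13.
V_out = V_min + code × LSB = -0.275 V + 2278 × 0.55 V / 8192
      = -0.275 V + 0.152942 V = -0.122058 V.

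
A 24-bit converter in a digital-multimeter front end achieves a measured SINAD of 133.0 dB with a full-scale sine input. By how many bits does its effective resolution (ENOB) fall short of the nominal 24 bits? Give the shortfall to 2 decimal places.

2.20 bits

ENOB = (SINAD − 1.76)/6.02 = (133.0 − 1.76)/6.02 = 21.8007 bits.
Lost resolution: 24 − 21.8007 = 2.1993 bits.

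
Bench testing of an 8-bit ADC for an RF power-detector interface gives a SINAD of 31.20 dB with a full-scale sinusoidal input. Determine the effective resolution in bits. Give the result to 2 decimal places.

4.89 bits

Inverting SNR = 6.02 N + 1.76: N_eff = (31.20 − 1.76)/6.02 = 4.8904.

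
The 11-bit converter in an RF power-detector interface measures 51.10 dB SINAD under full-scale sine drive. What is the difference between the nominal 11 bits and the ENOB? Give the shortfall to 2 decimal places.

N_eff = (51.10 − 1.76)/6.02 = 8.1960 bits.
Lost resolution: 11 − 8.1960 = 2.8040 bits.

2.80 bits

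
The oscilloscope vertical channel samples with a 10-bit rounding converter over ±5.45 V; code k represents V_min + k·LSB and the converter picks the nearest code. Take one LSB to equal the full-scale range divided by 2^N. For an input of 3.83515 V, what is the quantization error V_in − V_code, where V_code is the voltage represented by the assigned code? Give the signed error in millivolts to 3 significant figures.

Range = 5.45 − (-5.45) = 10.9 V. LSB = 10.9 V / 2^10 ≈ 10.64 mV.
Position in LSBs: (3.83515 − (-5.45)) × 1024/10.9 = 872.2930; rounding gives k = 872.
Reconstructed level: -5.45 + 872 × 10.9/1024 V = 3.832031250 V.
Error = V_in − V_code = 3.83515 − (3.832031250) = +3.12 mV.

+3.12 mV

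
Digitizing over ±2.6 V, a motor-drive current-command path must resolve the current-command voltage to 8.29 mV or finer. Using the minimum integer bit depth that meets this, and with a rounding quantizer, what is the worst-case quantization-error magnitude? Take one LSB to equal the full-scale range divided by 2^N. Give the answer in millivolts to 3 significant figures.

Full-scale range = 2.6 V − (-2.6 V) = 5.2 V.
Required number of levels: 5.2/8.29 mV = 627.26; smallest N with 2^N ≥ that is 10.
Step size = 5.2/1024 V = 5.0781 mV.
Max error for round-to-nearest is LSB/2 = 2.54 mV.

2.54 mV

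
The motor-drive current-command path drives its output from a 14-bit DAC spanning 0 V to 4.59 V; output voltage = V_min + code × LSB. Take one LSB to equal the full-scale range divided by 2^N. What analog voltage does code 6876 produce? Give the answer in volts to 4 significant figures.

Span = 4.59 V. LSB = 4.59 V / 2^14.
V_out = V_min + code × LSB = 0 V + 6876 × 4.59 V / 16384
      = 0 + 1.92632 = 1.92632 V.

1.926 V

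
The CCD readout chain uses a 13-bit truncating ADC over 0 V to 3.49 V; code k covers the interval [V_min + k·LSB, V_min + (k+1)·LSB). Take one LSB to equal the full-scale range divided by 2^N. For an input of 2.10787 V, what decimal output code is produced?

Full-scale range = 3.49 V. LSB = 3.49 V / 2^13 ≈ 426.0 µV.
code = ⌊(V_in − V_min)/LSB⌋ = ⌊(V_in − V_min) × 2^13 / range⌋
     = ⌊(2.10787 − (0)) × 8192 / 3.49⌋ = ⌊2.10787 × 8192/3.49⌋
     = ⌊4947.757⌋ = 4947.

4947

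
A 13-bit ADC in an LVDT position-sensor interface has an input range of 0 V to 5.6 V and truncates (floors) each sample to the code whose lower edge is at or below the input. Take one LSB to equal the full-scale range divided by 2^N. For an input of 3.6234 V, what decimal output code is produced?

5300

Range is 5.6 V. LSB = 5.6 V / 2^13 ≈ 0.6836 mV.
code = ⌊(V_in − V_min)/LSB⌋ = ⌊(V_in − V_min) × 2^13 / range⌋
     = ⌊(3.6234 − (0)) × 8192 / 5.6⌋ = ⌊3.6234 × 8192/5.6⌋
     = ⌊5300.517⌋ = 5300.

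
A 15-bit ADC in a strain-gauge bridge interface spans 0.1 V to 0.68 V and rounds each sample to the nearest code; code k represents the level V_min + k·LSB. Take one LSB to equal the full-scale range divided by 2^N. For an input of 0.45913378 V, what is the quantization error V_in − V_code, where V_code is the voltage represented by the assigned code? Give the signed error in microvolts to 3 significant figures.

The full-scale span is 0.68 − (0.1) = 0.58 V. LSB = 0.58 V / 2^15 ≈ 17.70 µV.
Position in LSBs: (0.45913378 − (0.1)) × 32768/0.58 = 20289.8202; rounding gives k = 20290.
V_code = V_min + k × range/2^15 = 0.1 + 20290 × 0.58/32768 = 0.45913696289 V.
e = 0.45913378 − (0.45913696289) = −3.18 µV.

−3.18 µV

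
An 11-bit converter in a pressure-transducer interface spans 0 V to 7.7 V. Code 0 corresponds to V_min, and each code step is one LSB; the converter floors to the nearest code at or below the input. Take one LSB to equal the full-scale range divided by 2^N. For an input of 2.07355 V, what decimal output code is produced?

Span = 7.7 V. LSB = 7.7 V / 2^11 ≈ 3.760 mV.
V_in − V_min = 2.07355 − (0) = 2.07355 V.
Divide by LSB: 2.07355 × 2048/7.7 = 551.5104.
Truncating gives code 551.

551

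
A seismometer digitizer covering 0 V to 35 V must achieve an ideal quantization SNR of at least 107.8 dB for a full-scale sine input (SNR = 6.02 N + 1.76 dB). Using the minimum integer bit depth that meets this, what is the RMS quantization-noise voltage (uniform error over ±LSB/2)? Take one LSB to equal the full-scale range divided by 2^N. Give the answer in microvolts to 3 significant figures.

V_FS = 35 V.
Required N = ⌈(107.8 − 1.76)/6.02⌉ = ⌈17.615⌉ = 18.
LSB = 35 V ÷ 2^18 = 35/262144 V = 133.51 µV.
RMS noise = LSB/√12 = 38.5 µV.

38.5 µV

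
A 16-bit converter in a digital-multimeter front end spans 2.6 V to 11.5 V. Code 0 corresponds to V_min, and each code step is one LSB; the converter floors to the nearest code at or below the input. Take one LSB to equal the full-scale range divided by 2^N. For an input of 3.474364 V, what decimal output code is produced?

Span: 11.5 V − (2.6 V) = 8.9 V. LSB = 8.9 V / 2^16 ≈ 135.8 µV.
code = ⌊(V_in − V_min)/LSB⌋ = ⌊(V_in − V_min) × 2^16 / range⌋
     = ⌊(3.474364 − (2.6)) × 65536 / 8.9⌋ = ⌊0.874364 × 65536/8.9⌋
     = ⌊6438.463⌋ = 6438.

6438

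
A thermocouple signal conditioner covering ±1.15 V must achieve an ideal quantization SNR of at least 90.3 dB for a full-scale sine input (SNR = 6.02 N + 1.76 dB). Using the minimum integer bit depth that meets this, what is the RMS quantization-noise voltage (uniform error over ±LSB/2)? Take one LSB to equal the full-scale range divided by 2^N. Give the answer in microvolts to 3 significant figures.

Full-scale range = 1.15 V − (-1.15 V) = 2.3 V.
Solving 6.02 N ≥ 90.3 − 1.76: N ≥ 14.708. Round up → N = 15.
LSB = 2.3 V / 2^15 = 70.190 µV.
σ_q = LSB/√12 = 70.190 µV/3.4641 = 20.3 µV.

20.3 µV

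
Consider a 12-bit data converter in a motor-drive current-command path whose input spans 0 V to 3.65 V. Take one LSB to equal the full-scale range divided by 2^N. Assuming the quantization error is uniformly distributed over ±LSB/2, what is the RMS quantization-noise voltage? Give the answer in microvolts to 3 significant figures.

257 µV

V_FS = 3.65 V.
Step size = 3.65/4096 V = 0.89111 mV.
For a uniform distribution on [−LSB/2, +LSB/2], V_rms = LSB/√12 = 0.89111 mV/3.4641 = 257 µV.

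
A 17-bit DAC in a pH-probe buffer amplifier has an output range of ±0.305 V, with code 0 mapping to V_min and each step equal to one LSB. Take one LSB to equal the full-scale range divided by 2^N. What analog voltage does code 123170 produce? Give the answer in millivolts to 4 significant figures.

268.2 mV

Span: 0.305 V − (-0.305 V) = 0.61 V. LSB = 0.61 V / 2^17.
V_out = -0.305 + 123170 × (0.61/131072) V
      = -0.305 + 0.573225 = 0.268225 V.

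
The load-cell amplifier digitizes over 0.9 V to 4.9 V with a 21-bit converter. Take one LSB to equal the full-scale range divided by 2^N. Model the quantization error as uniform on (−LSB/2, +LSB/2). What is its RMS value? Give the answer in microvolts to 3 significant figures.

0.551 µV

Span: 4.9 V − (0.9 V) = 4 V.
LSB = 4 V ÷ 2^21 = 4/2097152 V = 1.9073 µV.
RMS of a uniform error over width LSB is LSB/√12 = 0.551 µV.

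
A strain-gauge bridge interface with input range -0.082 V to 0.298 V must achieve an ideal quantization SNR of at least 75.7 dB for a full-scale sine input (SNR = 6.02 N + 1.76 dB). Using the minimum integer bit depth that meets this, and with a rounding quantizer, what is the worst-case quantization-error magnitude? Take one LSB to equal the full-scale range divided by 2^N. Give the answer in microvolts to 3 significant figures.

Range = 0.298 − (-0.082) = 0.38 V.
6.02 N + 1.76 ≥ 75.7 gives N ≥ 12.282, so the minimum integer is 13.
Step size = 0.38/8192 V = 46.387 µV.
|e|_max = LSB/2 = 23.2 µV.

23.2 µV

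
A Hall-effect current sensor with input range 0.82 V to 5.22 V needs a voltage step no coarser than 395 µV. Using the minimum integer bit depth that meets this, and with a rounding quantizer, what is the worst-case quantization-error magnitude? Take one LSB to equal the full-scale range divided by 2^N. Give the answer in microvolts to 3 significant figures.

134 µV

Full-scale range = 5.22 V − (0.82 V) = 4.4 V.
Levels needed ≥ 4.4/395 µV = 11140. 2^14 = 16384 suffices, so N_min = 14.
Step size = 4.4/16384 V = 268.55 µV.
|e|_max = LSB/2 = 134 µV.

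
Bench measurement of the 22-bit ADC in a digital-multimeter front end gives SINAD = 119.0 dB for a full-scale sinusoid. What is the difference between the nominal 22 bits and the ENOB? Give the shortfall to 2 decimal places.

ENOB = (SINAD − 1.76)/6.02 = (119.0 − 1.76)/6.02 = 19.4751 bits.
22 − 19.4751 = 2.52 bits below nominal.

2.52 bits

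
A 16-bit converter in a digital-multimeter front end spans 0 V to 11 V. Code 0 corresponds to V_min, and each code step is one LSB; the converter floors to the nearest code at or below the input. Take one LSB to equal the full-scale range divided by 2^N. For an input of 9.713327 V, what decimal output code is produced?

57870

Full-scale range = 11 V. LSB = 11 V / 2^16 ≈ 167.8 µV.
(V_in − V_min) × 2^16/range = (9.713327 − (0)) × 65536/11 = 57870.236.
Floor → code = 57870.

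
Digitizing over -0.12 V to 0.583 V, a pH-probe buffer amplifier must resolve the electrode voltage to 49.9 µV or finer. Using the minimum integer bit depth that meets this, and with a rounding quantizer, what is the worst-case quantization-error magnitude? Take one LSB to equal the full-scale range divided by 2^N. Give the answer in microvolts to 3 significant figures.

Range = 0.583 − (-0.12) = 0.703 V.
0.703 V / 49.9 µV = 14090. Since 2^13 = 8192 and 2^14 = 16384, N = 14.
Step size = 0.703/16384 V = 42.908 µV.
Max error for round-to-nearest is LSB/2 = 21.5 µV.

21.5 µV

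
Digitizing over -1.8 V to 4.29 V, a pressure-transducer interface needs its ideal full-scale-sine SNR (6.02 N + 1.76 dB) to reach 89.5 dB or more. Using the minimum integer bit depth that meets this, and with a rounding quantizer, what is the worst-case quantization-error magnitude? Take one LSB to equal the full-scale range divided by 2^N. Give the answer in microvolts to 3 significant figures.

The full-scale span is 4.29 − (-1.8) = 6.09 V.
N ≥ (89.5 − 1.76)/6.02 = 14.575 → N_min = 15.
LSB = 6.09 V ÷ 2^15 = 6.09/32768 V = 185.85 µV.
Max error for round-to-nearest is LSB/2 = 92.9 µV.

92.9 µV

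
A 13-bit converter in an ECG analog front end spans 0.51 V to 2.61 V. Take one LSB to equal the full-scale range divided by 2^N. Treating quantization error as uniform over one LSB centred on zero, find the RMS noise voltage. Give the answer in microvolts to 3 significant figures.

The full-scale span is 2.61 − (0.51) = 2.1 V.
LSB = 2.1 V ÷ 2^13 = 2.1/8192 V = 256.35 µV.
RMS of a uniform error over width LSB is LSB/√12 = 74.0 µV.

74.0 µV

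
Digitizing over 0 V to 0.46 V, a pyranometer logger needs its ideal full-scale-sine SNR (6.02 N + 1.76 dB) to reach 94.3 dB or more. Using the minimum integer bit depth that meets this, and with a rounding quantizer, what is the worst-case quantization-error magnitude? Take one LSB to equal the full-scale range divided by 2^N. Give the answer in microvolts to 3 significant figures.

V_FS = 0.46 V.
N ≥ (94.3 − 1.76)/6.02 = 15.372 → N_min = 16.
LSB = 0.46 V / 2^16 = 7.0190 µV.
Max error for round-to-nearest is LSB/2 = 3.51 µV.

3.51 µV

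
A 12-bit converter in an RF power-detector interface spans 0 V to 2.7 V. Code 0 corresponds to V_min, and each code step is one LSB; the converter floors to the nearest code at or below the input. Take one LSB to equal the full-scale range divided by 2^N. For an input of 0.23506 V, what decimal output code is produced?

356

Full-scale range = 2.7 V. LSB = 2.7 V / 2^12 ≈ 0.6592 mV.
code = ⌊(V_in − V_min)/LSB⌋ = ⌊(V_in − V_min) × 2^12 / range⌋
     = ⌊(0.23506 − (0)) × 4096 / 2.7⌋ = ⌊0.23506 × 4096/2.7⌋
     = ⌊356.595⌋ = 356.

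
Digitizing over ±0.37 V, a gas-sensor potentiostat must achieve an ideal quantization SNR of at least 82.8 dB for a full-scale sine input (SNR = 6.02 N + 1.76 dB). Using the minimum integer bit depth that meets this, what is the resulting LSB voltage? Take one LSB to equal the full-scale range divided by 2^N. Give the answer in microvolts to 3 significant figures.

45.2 µV

Full-scale range = 0.37 V − (-0.37 V) = 0.74 V.
6.02 N + 1.76 ≥ 82.8 gives N ≥ 13.462, so the minimum integer is 14.
One LSB is 0.74 V / 16384 = 45.2 µV.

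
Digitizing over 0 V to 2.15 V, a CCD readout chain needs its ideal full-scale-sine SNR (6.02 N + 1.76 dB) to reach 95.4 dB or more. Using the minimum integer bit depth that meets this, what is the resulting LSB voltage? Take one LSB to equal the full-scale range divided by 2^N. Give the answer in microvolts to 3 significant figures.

32.8 µV

Span = 2.15 V.
N ≥ (95.4 − 1.76)/6.02 = 15.555 → N_min = 16.
Step size = 2.15/65536 V = 32.8 µV.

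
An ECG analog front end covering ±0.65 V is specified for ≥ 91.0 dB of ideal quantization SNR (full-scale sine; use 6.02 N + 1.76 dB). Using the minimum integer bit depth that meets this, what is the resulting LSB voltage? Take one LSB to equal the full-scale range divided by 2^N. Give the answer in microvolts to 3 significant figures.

The full-scale span is 0.65 − (-0.65) = 1.3 V.
Solving 6.02 N ≥ 91.0 − 1.76: N ≥ 14.824. Round up → N = 15.
LSB = 1.3 V / 2^15 = 39.7 µV.

39.7 µV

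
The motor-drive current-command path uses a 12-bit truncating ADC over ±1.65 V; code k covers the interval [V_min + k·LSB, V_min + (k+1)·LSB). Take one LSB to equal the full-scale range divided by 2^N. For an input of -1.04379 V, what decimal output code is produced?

752

Full-scale range = 1.65 V − (-1.65 V) = 3.3 V. LSB = 3.3 V / 2^12 ≈ 0.8057 mV.
V_in − V_min = -1.04379 − (-1.65) = 0.60621 V.
Divide by LSB: 0.60621 × 4096/3.3 = 752.4352.
Truncating gives code 752.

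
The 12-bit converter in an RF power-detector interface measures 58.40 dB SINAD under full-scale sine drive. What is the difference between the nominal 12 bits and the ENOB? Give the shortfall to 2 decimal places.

2.59 bits

ENOB = (SINAD − 1.76)/6.02 = (58.40 − 1.76)/6.02 = 9.4086 bits.
12 − 9.4086 = 2.59 bits below nominal.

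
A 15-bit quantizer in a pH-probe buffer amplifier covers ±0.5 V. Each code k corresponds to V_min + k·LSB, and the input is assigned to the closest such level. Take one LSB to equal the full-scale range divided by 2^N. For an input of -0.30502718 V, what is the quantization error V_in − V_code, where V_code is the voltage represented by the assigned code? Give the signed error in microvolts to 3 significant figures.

The full-scale span is 0.5 − (-0.5) = 1 V. LSB = 1 V / 2^15 ≈ 30.52 µV.
(V_in − V_min)/LSB = (-0.30502718 − (-0.5)) × 32768/1 = 6388.8694 → nearest code k = 6389.
V_code = -0.5 + (6389/32768) × 1 = -0.30502319336 V.
V_in − V_code = -0.30502718 − (-0.30502319336) = −3.99 µV.

−3.99 µV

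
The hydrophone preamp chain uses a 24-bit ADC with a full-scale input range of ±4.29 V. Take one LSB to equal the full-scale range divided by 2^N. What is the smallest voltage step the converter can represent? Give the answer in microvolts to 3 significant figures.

The full-scale span is 4.29 − (-4.29) = 8.58 V.
Number of codes = 2^24 = 16777216.
Step size = 8.58/16777216 V = 0.511 µV.

0.511 µV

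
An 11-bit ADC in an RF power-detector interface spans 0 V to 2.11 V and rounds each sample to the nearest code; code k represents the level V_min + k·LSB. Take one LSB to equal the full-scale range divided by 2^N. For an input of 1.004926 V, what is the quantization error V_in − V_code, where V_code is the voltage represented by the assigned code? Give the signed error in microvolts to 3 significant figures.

Span = 2.11 V. LSB = 2.11 V / 2^11 ≈ 1.030 mV.
(1.004926 − (0)) / LSB = 1.004926 × 2048/2.11 = 975.3974. Nearest integer: k = 975.
Reconstructed level: 0 + 975 × 2.11/2048 V = 1.004516602 V.
Error = V_in − V_code = 1.004926 − (1.004516602) = +409 µV.

+409 µV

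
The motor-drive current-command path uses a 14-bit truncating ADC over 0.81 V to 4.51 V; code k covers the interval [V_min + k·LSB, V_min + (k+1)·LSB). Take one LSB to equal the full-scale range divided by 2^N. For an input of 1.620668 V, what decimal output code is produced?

Range = 4.51 − (0.81) = 3.7 V. LSB = 3.7 V / 2^14 ≈ 225.8 µV.
V_in − V_min = 1.620668 − (0.81) = 0.810668 V.
Divide by LSB: 0.810668 × 16384/3.7 = 3589.7255.
Truncating gives code 3589.

3589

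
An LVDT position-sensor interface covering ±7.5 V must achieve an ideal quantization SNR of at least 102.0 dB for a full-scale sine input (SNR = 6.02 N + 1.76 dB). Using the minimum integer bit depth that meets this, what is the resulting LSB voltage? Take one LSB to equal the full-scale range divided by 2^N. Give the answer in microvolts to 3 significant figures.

114 µV

Span: 7.5 V − (-7.5 V) = 15 V.
Solving 6.02 N ≥ 102.0 − 1.76: N ≥ 16.651. Round up → N = 17.
LSB = 15 V ÷ 2^17 = 15/131072 V = 114 µV.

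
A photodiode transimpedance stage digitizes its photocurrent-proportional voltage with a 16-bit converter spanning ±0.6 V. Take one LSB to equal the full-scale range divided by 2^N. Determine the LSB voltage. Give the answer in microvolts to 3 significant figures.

18.3 µV

The full-scale span is 0.6 − (-0.6) = 1.2 V.
2^16 = 65536 levels.
LSB = 1.2 V / 2^16 = 18.3 µV.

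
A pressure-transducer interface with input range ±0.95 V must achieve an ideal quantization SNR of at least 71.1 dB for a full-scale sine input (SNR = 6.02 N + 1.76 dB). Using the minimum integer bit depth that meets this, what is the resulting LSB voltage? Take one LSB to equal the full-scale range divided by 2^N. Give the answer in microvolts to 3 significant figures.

The full-scale span is 0.95 − (-0.95) = 1.9 V.
N ≥ (71.1 − 1.76)/6.02 = 11.518 → N_min = 12.
Step size = 1.9/4096 V = 464 µV.

464 µV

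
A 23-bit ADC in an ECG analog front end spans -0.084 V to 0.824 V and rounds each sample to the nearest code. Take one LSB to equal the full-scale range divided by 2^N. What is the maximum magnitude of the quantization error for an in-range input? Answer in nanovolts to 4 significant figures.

54.12 nV

Span: 0.824 V − (-0.084 V) = 0.908 V.
LSB = 0.908 V ÷ 2^23 = 0.908/8388608 V = 108.242 nV.
Worst-case error for round-to-nearest is half an LSB: 54.12 nV.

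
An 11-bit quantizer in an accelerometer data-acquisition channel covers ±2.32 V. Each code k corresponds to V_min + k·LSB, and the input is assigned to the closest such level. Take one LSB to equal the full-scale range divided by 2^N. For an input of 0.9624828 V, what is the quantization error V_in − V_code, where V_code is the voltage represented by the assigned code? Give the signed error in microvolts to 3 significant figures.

−408 µV

Full-scale range = 2.32 V − (-2.32 V) = 4.64 V. LSB = 4.64 V / 2^11 ≈ 2.266 mV.
(0.9624828 − (-2.32)) / LSB = 3.2824828 × 2048/4.64 = 1448.8200. Nearest integer: k = 1449.
V_code = V_min + k × range/2^11 = -2.32 + 1449 × 4.64/2048 = 0.9628906250 V.
e = 0.9624828 − (0.9628906250) = −408 µV.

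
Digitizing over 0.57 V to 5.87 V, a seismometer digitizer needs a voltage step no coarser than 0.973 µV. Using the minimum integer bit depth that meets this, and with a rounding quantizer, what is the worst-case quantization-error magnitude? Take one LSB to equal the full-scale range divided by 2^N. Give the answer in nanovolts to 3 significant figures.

The full-scale span is 5.87 − (0.57) = 5.3 V.
Levels needed ≥ 5.3/0.973 µV = 5.447e6. 2^23 = 8388608 suffices, so N_min = 23.
LSB = 5.3 V / 2^23 = 0.63181 µV.
Max error for round-to-nearest is LSB/2 = 316 nV.

316 nV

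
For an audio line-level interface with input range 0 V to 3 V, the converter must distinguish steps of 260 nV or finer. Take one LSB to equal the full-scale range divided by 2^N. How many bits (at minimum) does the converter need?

24 bits

Range is 3 V.
Levels needed ≥ 3/260 nV = 1.154e7. 2^24 = 16777216 suffices, so N_min = 24.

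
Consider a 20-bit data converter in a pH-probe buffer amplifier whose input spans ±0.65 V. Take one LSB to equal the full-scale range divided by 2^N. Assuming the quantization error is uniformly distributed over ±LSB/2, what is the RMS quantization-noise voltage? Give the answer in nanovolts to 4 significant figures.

Range = 0.65 − (-0.65) = 1.3 V.
One LSB is 1.3 V / 1048576 = 1.23978 µV.
σ_q = LSB/√12 = 1.23978 µV/3.4641 = 357.9 nV.

357.9 nV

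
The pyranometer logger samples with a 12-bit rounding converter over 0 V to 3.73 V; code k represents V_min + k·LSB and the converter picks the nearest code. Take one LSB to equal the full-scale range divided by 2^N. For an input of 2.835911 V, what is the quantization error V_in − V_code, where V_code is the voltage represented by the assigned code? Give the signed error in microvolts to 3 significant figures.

Span = 3.73 V. LSB = 3.73 V / 2^12 ≈ 0.9106 mV.
(V_in − V_min)/LSB = (2.835911 − (0)) × 4096/3.73 = 3114.1800 → nearest code k = 3114.
V_code = 0 + (3114/4096) × 3.73 = 2.835747070 V.
e = 2.835911 − (2.835747070) = +164 µV.

+164 µV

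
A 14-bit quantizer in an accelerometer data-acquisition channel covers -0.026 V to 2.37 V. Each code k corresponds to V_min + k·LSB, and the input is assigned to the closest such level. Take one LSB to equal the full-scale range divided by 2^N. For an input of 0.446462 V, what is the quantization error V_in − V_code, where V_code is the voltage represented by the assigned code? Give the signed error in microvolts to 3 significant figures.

−40.2 µV

Full-scale range = 2.37 V − (-0.026 V) = 2.396 V. LSB = 2.396 V / 2^14 ≈ 146.2 µV.
(V_in − V_min)/LSB = (0.446462 − (-0.026)) × 16384/2.396 = 3230.7251 → nearest code k = 3231.
V_code = V_min + k × range/2^14 = -0.026 + 3231 × 2.396/16384 = 0.44650219727 V.
V_in − V_code = 0.446462 − (0.44650219727) = −40.2 µV.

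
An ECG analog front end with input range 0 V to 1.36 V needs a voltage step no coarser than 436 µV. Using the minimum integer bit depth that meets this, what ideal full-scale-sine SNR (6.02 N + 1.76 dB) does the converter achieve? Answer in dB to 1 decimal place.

Span = 1.36 V.
Need 2^N ≥ 1.36 V / 436 µV = 3119 → N_min = 12.
Ideal SNR at N = 12: 6.02·12 + 1.76 = 74.0 dB.

74.0 dB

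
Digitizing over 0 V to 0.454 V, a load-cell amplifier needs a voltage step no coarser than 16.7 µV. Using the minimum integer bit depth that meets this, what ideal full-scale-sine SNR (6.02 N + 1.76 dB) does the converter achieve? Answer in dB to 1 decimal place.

V_FS = 0.454 V.
0.454 V / 16.7 µV = 27190. Since 2^14 = 16384 and 2^15 = 32768, N = 15.
SNR = 6.02 × 15 + 1.76 = 92.06 dB.

92.1 dB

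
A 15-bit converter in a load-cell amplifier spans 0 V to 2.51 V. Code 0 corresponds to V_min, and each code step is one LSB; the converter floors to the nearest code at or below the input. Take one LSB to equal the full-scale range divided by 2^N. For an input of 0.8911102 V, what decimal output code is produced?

Full-scale range = 2.51 V. LSB = 2.51 V / 2^15 ≈ 76.60 µV.
V_in − V_min = 0.8911102 − (0) = 0.8911102 V.
Divide by LSB: 0.8911102 × 32768/2.51 = 11633.4259.
Truncating gives code 11633.

11633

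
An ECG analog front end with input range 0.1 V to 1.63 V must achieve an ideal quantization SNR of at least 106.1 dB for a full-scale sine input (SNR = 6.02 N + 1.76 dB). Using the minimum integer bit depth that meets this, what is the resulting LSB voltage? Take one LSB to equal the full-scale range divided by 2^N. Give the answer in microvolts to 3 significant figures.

Full-scale range = 1.63 V − (0.1 V) = 1.53 V.
6.02 N + 1.76 ≥ 106.1 gives N ≥ 17.332, so the minimum integer is 18.
One LSB is 1.53 V / 262144 = 5.84 µV.

5.84 µV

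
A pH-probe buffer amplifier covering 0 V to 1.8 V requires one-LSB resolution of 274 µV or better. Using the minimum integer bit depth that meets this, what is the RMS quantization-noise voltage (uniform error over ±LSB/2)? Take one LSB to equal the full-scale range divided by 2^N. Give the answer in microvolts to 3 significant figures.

Span = 1.8 V.
Required number of levels: 1.8/274 µV = 6569.3; smallest N with 2^N ≥ that is 13.
LSB = 1.8 V ÷ 2^13 = 1.8/8192 V = 219.73 µV.
V_rms = LSB/√12 = 63.4 µV.

63.4 µV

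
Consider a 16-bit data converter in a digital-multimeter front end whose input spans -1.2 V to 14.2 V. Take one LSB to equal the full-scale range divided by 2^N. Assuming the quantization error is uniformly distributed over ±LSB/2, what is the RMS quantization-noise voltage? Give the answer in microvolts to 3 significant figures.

67.8 µV

Span: 14.2 V − (-1.2 V) = 15.4 V.
LSB = 15.4 V ÷ 2^16 = 15.4/65536 V = 234.99 µV.
V_rms = LSB/√12 = 234.99 µV / √12 = 67.8 µV.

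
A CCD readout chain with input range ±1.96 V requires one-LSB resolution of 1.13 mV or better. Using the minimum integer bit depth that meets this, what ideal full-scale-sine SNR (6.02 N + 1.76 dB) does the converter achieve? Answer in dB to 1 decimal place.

The full-scale span is 1.96 − (-1.96) = 3.92 V.
Levels needed ≥ 3.92/1.13 mV = 3469. 2^12 = 4096 suffices, so N_min = 12.
Ideal SNR at N = 12: 6.02·12 + 1.76 = 74.0 dB.

74.0 dB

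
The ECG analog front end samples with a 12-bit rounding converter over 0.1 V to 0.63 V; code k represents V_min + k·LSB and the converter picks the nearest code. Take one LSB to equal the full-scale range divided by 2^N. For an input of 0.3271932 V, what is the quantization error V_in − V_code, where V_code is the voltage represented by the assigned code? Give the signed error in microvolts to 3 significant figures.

−23.6 µV

Range = 0.63 − (0.1) = 0.53 V. LSB = 0.53 V / 2^12 ≈ 129.4 µV.
(0.3271932 − (0.1)) / LSB = 0.2271932 × 4096/0.53 = 1755.8176. Nearest integer: k = 1756.
Reconstructed level: 0.1 + 1756 × 0.53/4096 V = 0.3272167969 V.
Error = V_in − V_code = 0.3271932 − (0.3272167969) = −23.6 µV.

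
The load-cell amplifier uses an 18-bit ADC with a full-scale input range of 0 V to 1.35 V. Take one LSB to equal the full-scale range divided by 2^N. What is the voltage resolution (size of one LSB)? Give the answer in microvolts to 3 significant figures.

5.15 µV

V_FS = 1.35 V.
There are 2^18 = 262144 steps.
LSB = 1.35 V / 2^18 = 5.15 µV.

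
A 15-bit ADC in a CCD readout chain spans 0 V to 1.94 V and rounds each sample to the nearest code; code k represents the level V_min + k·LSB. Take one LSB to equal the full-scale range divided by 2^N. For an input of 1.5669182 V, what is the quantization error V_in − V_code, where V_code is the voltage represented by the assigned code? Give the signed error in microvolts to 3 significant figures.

Span = 1.94 V. LSB = 1.94 V / 2^15 ≈ 59.20 µV.
(1.5669182 − (0)) / LSB = 1.5669182 × 32768/1.94 = 26466.3792. Nearest integer: k = 26466.
V_code = V_min + k × range/2^15 = 0 + 26466 × 1.94/32768 = 1.5668957520 V.
Error = V_in − V_code = 1.5669182 − (1.5668957520) = +22.4 µV.

+22.4 µV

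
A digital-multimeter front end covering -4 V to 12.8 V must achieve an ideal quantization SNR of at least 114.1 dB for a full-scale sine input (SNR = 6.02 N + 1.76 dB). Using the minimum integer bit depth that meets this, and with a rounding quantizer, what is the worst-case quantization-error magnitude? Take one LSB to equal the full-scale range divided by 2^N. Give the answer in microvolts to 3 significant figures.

Range = 12.8 − (-4) = 16.8 V.
N ≥ (114.1 − 1.76)/6.02 = 18.661 → N_min = 19.
Step size = 16.8/524288 V = 32.043 µV.
Max error for round-to-nearest is LSB/2 = 16.0 µV.

16.0 µV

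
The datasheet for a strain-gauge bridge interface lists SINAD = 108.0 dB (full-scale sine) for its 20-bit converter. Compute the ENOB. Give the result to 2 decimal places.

17.65 bits

Inverting SNR = 6.02 N + 1.76: N_eff = (108.0 − 1.76)/6.02 = 17.6478.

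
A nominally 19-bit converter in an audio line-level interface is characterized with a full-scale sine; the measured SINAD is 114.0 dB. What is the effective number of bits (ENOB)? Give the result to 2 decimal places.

ENOB = (SINAD − 1.76) / 6.02 = (114.0 − 1.76) / 6.02 = 112.24 / 6.02 = 18.6445.

18.64 bits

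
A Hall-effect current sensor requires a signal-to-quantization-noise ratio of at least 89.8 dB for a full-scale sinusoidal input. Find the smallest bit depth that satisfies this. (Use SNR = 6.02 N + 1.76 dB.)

15 bits

Required N = ⌈(89.8 − 1.76)/6.02⌉ = ⌈14.625⌉ = 15.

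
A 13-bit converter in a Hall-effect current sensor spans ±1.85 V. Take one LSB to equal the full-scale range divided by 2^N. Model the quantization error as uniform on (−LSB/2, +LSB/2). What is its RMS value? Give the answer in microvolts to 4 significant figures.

130.4 µV

The full-scale span is 1.85 − (-1.85) = 3.7 V.
One LSB is 3.7 V / 8192 = 451.660 µV.
V_rms = LSB/√12 = 451.660 µV / √12 = 130.4 µV.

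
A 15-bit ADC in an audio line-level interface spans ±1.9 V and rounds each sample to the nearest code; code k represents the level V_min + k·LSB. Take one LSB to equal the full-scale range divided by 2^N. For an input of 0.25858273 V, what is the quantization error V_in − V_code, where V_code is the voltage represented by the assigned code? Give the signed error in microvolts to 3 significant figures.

−23.2 µV

Span: 1.9 V − (-1.9 V) = 3.8 V. LSB = 3.8 V / 2^15 ≈ 116.0 µV.
(V_in − V_min)/LSB = (0.25858273 − (-1.9)) × 32768/3.8 = 18613.7997 → nearest code k = 18614.
V_code = -1.9 + (18614/32768) × 3.8 = 0.25860595703 V.
Error = V_in − V_code = 0.25858273 − (0.25860595703) = −23.2 µV.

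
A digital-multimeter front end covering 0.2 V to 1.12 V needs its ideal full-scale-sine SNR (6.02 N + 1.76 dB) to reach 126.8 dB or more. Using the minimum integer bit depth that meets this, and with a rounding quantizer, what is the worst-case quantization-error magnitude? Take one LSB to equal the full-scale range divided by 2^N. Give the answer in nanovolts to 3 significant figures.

219 nV

Span: 1.12 V − (0.2 V) = 0.92 V.
Solving 6.02 N ≥ 126.8 − 1.76: N ≥ 20.771. Round up → N = 21.
LSB = 0.92 V / 2^21 = 438.69 nV.
Half an LSB is 219 nV.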